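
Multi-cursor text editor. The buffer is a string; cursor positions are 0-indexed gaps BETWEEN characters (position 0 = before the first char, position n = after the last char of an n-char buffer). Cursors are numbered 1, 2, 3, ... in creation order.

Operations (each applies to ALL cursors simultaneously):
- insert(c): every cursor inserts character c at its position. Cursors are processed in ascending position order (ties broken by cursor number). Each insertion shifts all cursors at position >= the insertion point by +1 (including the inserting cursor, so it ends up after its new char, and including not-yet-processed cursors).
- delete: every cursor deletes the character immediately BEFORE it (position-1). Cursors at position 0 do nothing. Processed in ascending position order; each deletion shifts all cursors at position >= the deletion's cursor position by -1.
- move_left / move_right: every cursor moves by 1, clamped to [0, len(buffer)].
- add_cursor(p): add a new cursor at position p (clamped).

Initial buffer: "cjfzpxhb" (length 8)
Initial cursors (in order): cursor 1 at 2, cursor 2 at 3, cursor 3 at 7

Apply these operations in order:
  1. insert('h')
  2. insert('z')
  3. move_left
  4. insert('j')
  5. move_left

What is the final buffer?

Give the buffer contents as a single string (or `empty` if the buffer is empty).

After op 1 (insert('h')): buffer="cjhfhzpxhhb" (len 11), cursors c1@3 c2@5 c3@10, authorship ..1.2....3.
After op 2 (insert('z')): buffer="cjhzfhzzpxhhzb" (len 14), cursors c1@4 c2@7 c3@13, authorship ..11.22....33.
After op 3 (move_left): buffer="cjhzfhzzpxhhzb" (len 14), cursors c1@3 c2@6 c3@12, authorship ..11.22....33.
After op 4 (insert('j')): buffer="cjhjzfhjzzpxhhjzb" (len 17), cursors c1@4 c2@8 c3@15, authorship ..111.222....333.
After op 5 (move_left): buffer="cjhjzfhjzzpxhhjzb" (len 17), cursors c1@3 c2@7 c3@14, authorship ..111.222....333.

Answer: cjhjzfhjzzpxhhjzb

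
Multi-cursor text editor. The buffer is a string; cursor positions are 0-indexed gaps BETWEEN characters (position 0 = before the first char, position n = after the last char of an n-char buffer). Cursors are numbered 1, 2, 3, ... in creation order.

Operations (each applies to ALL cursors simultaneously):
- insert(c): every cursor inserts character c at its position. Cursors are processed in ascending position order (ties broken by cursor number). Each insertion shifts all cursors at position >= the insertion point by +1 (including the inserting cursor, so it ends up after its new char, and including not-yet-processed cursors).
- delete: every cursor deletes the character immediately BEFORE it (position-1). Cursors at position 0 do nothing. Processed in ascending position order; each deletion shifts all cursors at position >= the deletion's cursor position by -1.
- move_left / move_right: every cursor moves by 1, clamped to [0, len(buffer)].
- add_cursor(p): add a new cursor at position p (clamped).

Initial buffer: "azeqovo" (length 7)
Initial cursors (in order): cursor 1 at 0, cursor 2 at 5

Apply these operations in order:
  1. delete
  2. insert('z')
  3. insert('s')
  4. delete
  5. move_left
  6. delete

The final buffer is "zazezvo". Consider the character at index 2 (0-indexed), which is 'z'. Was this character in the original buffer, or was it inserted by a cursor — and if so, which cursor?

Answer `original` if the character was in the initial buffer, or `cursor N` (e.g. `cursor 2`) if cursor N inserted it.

After op 1 (delete): buffer="azeqvo" (len 6), cursors c1@0 c2@4, authorship ......
After op 2 (insert('z')): buffer="zazeqzvo" (len 8), cursors c1@1 c2@6, authorship 1....2..
After op 3 (insert('s')): buffer="zsazeqzsvo" (len 10), cursors c1@2 c2@8, authorship 11....22..
After op 4 (delete): buffer="zazeqzvo" (len 8), cursors c1@1 c2@6, authorship 1....2..
After op 5 (move_left): buffer="zazeqzvo" (len 8), cursors c1@0 c2@5, authorship 1....2..
After op 6 (delete): buffer="zazezvo" (len 7), cursors c1@0 c2@4, authorship 1...2..
Authorship (.=original, N=cursor N): 1 . . . 2 . .
Index 2: author = original

Answer: original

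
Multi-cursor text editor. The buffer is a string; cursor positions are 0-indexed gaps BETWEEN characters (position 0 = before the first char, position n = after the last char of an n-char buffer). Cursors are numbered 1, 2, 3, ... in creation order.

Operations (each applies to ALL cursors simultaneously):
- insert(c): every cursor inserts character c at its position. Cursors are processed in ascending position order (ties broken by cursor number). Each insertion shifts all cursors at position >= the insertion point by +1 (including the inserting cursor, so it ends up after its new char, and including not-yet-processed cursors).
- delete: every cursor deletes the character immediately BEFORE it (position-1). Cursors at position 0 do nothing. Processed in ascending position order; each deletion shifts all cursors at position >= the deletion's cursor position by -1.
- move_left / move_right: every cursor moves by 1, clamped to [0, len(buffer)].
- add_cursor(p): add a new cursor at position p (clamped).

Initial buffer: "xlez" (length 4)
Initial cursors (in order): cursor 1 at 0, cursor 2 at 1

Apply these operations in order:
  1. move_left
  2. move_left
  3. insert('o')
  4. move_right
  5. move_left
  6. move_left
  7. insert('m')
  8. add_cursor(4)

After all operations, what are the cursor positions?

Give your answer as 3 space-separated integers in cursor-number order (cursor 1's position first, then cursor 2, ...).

Answer: 3 3 4

Derivation:
After op 1 (move_left): buffer="xlez" (len 4), cursors c1@0 c2@0, authorship ....
After op 2 (move_left): buffer="xlez" (len 4), cursors c1@0 c2@0, authorship ....
After op 3 (insert('o')): buffer="ooxlez" (len 6), cursors c1@2 c2@2, authorship 12....
After op 4 (move_right): buffer="ooxlez" (len 6), cursors c1@3 c2@3, authorship 12....
After op 5 (move_left): buffer="ooxlez" (len 6), cursors c1@2 c2@2, authorship 12....
After op 6 (move_left): buffer="ooxlez" (len 6), cursors c1@1 c2@1, authorship 12....
After op 7 (insert('m')): buffer="ommoxlez" (len 8), cursors c1@3 c2@3, authorship 1122....
After op 8 (add_cursor(4)): buffer="ommoxlez" (len 8), cursors c1@3 c2@3 c3@4, authorship 1122....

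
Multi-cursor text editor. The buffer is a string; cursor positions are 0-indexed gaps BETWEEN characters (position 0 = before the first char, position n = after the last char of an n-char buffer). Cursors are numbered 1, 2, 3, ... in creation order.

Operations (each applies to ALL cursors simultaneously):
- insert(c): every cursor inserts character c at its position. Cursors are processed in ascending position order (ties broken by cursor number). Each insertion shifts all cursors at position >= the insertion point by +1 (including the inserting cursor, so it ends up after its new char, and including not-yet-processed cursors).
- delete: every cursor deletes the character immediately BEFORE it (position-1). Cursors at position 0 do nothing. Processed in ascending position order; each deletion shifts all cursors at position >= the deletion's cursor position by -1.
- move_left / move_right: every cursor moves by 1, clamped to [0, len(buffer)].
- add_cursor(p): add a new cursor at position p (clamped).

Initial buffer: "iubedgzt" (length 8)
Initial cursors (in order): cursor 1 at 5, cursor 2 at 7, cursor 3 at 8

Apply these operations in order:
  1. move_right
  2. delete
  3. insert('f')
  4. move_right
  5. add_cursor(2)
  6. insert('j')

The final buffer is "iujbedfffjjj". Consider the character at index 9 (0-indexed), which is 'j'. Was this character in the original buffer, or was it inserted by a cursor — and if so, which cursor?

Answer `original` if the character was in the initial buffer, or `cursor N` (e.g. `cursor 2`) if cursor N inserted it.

Answer: cursor 1

Derivation:
After op 1 (move_right): buffer="iubedgzt" (len 8), cursors c1@6 c2@8 c3@8, authorship ........
After op 2 (delete): buffer="iubed" (len 5), cursors c1@5 c2@5 c3@5, authorship .....
After op 3 (insert('f')): buffer="iubedfff" (len 8), cursors c1@8 c2@8 c3@8, authorship .....123
After op 4 (move_right): buffer="iubedfff" (len 8), cursors c1@8 c2@8 c3@8, authorship .....123
After op 5 (add_cursor(2)): buffer="iubedfff" (len 8), cursors c4@2 c1@8 c2@8 c3@8, authorship .....123
After op 6 (insert('j')): buffer="iujbedfffjjj" (len 12), cursors c4@3 c1@12 c2@12 c3@12, authorship ..4...123123
Authorship (.=original, N=cursor N): . . 4 . . . 1 2 3 1 2 3
Index 9: author = 1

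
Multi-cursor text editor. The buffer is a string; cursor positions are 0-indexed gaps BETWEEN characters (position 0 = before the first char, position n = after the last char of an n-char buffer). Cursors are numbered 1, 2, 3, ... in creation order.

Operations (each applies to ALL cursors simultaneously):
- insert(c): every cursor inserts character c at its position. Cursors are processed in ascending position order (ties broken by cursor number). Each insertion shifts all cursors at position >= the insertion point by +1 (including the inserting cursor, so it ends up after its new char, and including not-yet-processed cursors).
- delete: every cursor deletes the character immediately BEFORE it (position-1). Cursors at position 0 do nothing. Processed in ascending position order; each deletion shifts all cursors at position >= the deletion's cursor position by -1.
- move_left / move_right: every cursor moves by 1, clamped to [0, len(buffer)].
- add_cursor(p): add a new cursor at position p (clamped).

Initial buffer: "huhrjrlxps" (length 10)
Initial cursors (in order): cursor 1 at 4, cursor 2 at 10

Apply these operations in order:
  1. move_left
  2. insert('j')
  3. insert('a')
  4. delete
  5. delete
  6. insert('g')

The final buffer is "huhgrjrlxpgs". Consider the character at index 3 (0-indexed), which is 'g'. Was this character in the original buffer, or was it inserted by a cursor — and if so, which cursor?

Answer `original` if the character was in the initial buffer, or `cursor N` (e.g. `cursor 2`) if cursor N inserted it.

Answer: cursor 1

Derivation:
After op 1 (move_left): buffer="huhrjrlxps" (len 10), cursors c1@3 c2@9, authorship ..........
After op 2 (insert('j')): buffer="huhjrjrlxpjs" (len 12), cursors c1@4 c2@11, authorship ...1......2.
After op 3 (insert('a')): buffer="huhjarjrlxpjas" (len 14), cursors c1@5 c2@13, authorship ...11......22.
After op 4 (delete): buffer="huhjrjrlxpjs" (len 12), cursors c1@4 c2@11, authorship ...1......2.
After op 5 (delete): buffer="huhrjrlxps" (len 10), cursors c1@3 c2@9, authorship ..........
After op 6 (insert('g')): buffer="huhgrjrlxpgs" (len 12), cursors c1@4 c2@11, authorship ...1......2.
Authorship (.=original, N=cursor N): . . . 1 . . . . . . 2 .
Index 3: author = 1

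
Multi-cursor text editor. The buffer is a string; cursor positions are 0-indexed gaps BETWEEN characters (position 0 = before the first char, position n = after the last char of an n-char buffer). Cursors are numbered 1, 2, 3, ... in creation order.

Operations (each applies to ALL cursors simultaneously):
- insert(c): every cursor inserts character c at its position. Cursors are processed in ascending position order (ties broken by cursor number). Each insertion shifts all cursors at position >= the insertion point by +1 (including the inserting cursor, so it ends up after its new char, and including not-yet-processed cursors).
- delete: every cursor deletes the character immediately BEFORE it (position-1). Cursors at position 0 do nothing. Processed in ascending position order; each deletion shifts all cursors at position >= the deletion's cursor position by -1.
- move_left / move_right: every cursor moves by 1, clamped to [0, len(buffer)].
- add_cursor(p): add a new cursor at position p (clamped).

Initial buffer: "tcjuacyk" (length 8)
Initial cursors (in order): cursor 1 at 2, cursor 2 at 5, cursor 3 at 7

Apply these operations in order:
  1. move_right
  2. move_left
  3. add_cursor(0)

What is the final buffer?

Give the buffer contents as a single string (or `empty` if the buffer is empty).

After op 1 (move_right): buffer="tcjuacyk" (len 8), cursors c1@3 c2@6 c3@8, authorship ........
After op 2 (move_left): buffer="tcjuacyk" (len 8), cursors c1@2 c2@5 c3@7, authorship ........
After op 3 (add_cursor(0)): buffer="tcjuacyk" (len 8), cursors c4@0 c1@2 c2@5 c3@7, authorship ........

Answer: tcjuacyk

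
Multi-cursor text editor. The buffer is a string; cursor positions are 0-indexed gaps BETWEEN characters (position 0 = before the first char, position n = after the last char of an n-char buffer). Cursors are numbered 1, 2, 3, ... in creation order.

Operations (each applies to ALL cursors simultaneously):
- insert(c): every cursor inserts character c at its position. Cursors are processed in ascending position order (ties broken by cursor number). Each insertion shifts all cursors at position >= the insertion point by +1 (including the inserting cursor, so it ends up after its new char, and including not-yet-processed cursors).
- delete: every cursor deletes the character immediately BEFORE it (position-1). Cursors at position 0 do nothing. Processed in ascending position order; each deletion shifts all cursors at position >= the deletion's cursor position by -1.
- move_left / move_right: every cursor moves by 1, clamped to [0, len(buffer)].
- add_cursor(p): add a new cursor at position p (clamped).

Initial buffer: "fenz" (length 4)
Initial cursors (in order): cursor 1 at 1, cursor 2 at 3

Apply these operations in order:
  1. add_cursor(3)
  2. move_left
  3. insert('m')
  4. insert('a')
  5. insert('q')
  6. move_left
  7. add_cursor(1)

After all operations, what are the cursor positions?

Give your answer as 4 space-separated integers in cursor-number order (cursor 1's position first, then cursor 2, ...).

Answer: 2 10 10 1

Derivation:
After op 1 (add_cursor(3)): buffer="fenz" (len 4), cursors c1@1 c2@3 c3@3, authorship ....
After op 2 (move_left): buffer="fenz" (len 4), cursors c1@0 c2@2 c3@2, authorship ....
After op 3 (insert('m')): buffer="mfemmnz" (len 7), cursors c1@1 c2@5 c3@5, authorship 1..23..
After op 4 (insert('a')): buffer="mafemmaanz" (len 10), cursors c1@2 c2@8 c3@8, authorship 11..2323..
After op 5 (insert('q')): buffer="maqfemmaaqqnz" (len 13), cursors c1@3 c2@11 c3@11, authorship 111..232323..
After op 6 (move_left): buffer="maqfemmaaqqnz" (len 13), cursors c1@2 c2@10 c3@10, authorship 111..232323..
After op 7 (add_cursor(1)): buffer="maqfemmaaqqnz" (len 13), cursors c4@1 c1@2 c2@10 c3@10, authorship 111..232323..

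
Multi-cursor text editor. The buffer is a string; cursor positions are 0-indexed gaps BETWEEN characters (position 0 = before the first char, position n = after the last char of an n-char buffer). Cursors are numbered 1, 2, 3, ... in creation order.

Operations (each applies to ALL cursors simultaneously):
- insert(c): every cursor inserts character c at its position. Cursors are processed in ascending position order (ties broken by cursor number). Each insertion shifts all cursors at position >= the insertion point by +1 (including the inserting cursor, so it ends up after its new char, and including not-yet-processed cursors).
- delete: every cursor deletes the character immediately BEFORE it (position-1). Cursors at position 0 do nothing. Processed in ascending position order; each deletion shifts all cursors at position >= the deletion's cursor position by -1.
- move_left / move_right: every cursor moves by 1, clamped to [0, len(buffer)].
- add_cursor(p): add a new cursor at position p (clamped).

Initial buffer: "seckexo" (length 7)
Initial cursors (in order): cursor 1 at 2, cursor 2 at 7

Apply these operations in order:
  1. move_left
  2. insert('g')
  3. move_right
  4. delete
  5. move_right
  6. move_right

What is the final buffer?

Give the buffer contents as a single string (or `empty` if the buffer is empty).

After op 1 (move_left): buffer="seckexo" (len 7), cursors c1@1 c2@6, authorship .......
After op 2 (insert('g')): buffer="sgeckexgo" (len 9), cursors c1@2 c2@8, authorship .1.....2.
After op 3 (move_right): buffer="sgeckexgo" (len 9), cursors c1@3 c2@9, authorship .1.....2.
After op 4 (delete): buffer="sgckexg" (len 7), cursors c1@2 c2@7, authorship .1....2
After op 5 (move_right): buffer="sgckexg" (len 7), cursors c1@3 c2@7, authorship .1....2
After op 6 (move_right): buffer="sgckexg" (len 7), cursors c1@4 c2@7, authorship .1....2

Answer: sgckexg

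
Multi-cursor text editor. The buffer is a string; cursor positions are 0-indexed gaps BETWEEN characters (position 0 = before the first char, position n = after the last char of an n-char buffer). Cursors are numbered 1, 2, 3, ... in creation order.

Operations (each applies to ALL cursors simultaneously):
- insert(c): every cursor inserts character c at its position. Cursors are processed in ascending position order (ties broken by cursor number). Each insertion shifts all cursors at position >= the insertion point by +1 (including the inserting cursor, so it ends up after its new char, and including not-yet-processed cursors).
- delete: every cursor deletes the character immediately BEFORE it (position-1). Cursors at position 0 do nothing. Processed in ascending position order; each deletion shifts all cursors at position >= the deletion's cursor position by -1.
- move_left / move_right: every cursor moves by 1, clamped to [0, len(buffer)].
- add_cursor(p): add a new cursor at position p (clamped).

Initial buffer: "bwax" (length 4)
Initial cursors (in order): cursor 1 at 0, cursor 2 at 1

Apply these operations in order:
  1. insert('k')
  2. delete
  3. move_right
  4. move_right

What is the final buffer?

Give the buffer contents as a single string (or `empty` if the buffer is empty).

After op 1 (insert('k')): buffer="kbkwax" (len 6), cursors c1@1 c2@3, authorship 1.2...
After op 2 (delete): buffer="bwax" (len 4), cursors c1@0 c2@1, authorship ....
After op 3 (move_right): buffer="bwax" (len 4), cursors c1@1 c2@2, authorship ....
After op 4 (move_right): buffer="bwax" (len 4), cursors c1@2 c2@3, authorship ....

Answer: bwax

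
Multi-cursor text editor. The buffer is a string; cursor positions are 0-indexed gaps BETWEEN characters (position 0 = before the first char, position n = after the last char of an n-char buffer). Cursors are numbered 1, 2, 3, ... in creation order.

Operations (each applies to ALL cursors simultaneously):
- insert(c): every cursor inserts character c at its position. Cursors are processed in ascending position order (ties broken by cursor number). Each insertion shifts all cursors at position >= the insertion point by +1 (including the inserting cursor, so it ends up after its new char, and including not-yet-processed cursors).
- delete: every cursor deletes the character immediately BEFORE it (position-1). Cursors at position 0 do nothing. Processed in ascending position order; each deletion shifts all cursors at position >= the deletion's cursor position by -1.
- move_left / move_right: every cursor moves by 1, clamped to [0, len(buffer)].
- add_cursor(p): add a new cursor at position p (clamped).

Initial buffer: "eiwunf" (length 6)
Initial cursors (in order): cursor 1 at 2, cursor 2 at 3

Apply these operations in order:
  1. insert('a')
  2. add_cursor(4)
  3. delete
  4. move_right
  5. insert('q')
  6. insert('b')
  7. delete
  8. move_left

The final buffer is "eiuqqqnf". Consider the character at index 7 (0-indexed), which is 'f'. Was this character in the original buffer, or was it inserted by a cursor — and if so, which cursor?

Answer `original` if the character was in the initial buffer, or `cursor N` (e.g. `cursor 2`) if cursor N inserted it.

Answer: original

Derivation:
After op 1 (insert('a')): buffer="eiawaunf" (len 8), cursors c1@3 c2@5, authorship ..1.2...
After op 2 (add_cursor(4)): buffer="eiawaunf" (len 8), cursors c1@3 c3@4 c2@5, authorship ..1.2...
After op 3 (delete): buffer="eiunf" (len 5), cursors c1@2 c2@2 c3@2, authorship .....
After op 4 (move_right): buffer="eiunf" (len 5), cursors c1@3 c2@3 c3@3, authorship .....
After op 5 (insert('q')): buffer="eiuqqqnf" (len 8), cursors c1@6 c2@6 c3@6, authorship ...123..
After op 6 (insert('b')): buffer="eiuqqqbbbnf" (len 11), cursors c1@9 c2@9 c3@9, authorship ...123123..
After op 7 (delete): buffer="eiuqqqnf" (len 8), cursors c1@6 c2@6 c3@6, authorship ...123..
After op 8 (move_left): buffer="eiuqqqnf" (len 8), cursors c1@5 c2@5 c3@5, authorship ...123..
Authorship (.=original, N=cursor N): . . . 1 2 3 . .
Index 7: author = original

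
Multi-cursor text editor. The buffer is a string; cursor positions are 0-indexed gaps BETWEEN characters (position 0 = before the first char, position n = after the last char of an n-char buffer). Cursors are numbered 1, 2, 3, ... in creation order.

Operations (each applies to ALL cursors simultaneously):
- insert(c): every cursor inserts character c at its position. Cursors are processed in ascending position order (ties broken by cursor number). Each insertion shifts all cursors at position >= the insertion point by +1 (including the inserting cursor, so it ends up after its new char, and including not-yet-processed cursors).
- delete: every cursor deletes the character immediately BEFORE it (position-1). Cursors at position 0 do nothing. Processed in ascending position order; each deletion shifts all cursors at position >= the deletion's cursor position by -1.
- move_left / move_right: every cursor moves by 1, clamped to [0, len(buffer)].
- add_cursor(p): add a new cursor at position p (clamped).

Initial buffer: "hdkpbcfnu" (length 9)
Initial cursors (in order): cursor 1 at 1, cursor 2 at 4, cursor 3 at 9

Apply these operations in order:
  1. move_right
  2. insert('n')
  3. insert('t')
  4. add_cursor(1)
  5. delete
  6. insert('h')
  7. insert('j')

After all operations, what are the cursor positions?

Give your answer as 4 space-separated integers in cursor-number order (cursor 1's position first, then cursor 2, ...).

Answer: 6 12 19 2

Derivation:
After op 1 (move_right): buffer="hdkpbcfnu" (len 9), cursors c1@2 c2@5 c3@9, authorship .........
After op 2 (insert('n')): buffer="hdnkpbncfnun" (len 12), cursors c1@3 c2@7 c3@12, authorship ..1...2....3
After op 3 (insert('t')): buffer="hdntkpbntcfnunt" (len 15), cursors c1@4 c2@9 c3@15, authorship ..11...22....33
After op 4 (add_cursor(1)): buffer="hdntkpbntcfnunt" (len 15), cursors c4@1 c1@4 c2@9 c3@15, authorship ..11...22....33
After op 5 (delete): buffer="dnkpbncfnun" (len 11), cursors c4@0 c1@2 c2@6 c3@11, authorship .1...2....3
After op 6 (insert('h')): buffer="hdnhkpbnhcfnunh" (len 15), cursors c4@1 c1@4 c2@9 c3@15, authorship 4.11...22....33
After op 7 (insert('j')): buffer="hjdnhjkpbnhjcfnunhj" (len 19), cursors c4@2 c1@6 c2@12 c3@19, authorship 44.111...222....333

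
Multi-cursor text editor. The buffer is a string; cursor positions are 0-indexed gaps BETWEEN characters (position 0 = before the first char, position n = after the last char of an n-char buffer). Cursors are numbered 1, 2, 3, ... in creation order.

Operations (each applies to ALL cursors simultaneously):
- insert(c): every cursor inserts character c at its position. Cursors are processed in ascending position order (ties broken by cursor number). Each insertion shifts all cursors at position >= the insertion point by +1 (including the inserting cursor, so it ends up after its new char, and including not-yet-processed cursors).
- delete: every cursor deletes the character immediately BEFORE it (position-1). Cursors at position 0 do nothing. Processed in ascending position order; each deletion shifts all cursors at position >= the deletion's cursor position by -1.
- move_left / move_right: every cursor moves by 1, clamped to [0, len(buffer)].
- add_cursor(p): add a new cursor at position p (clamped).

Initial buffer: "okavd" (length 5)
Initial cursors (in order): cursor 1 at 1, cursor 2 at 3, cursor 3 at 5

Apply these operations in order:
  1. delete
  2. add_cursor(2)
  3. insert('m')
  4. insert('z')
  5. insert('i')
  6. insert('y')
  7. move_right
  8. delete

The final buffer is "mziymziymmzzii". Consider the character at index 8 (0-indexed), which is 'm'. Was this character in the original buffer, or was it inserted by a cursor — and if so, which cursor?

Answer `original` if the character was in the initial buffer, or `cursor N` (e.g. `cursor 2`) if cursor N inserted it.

After op 1 (delete): buffer="kv" (len 2), cursors c1@0 c2@1 c3@2, authorship ..
After op 2 (add_cursor(2)): buffer="kv" (len 2), cursors c1@0 c2@1 c3@2 c4@2, authorship ..
After op 3 (insert('m')): buffer="mkmvmm" (len 6), cursors c1@1 c2@3 c3@6 c4@6, authorship 1.2.34
After op 4 (insert('z')): buffer="mzkmzvmmzz" (len 10), cursors c1@2 c2@5 c3@10 c4@10, authorship 11.22.3434
After op 5 (insert('i')): buffer="mzikmzivmmzzii" (len 14), cursors c1@3 c2@7 c3@14 c4@14, authorship 111.222.343434
After op 6 (insert('y')): buffer="mziykmziyvmmzziiyy" (len 18), cursors c1@4 c2@9 c3@18 c4@18, authorship 1111.2222.34343434
After op 7 (move_right): buffer="mziykmziyvmmzziiyy" (len 18), cursors c1@5 c2@10 c3@18 c4@18, authorship 1111.2222.34343434
After op 8 (delete): buffer="mziymziymmzzii" (len 14), cursors c1@4 c2@8 c3@14 c4@14, authorship 11112222343434
Authorship (.=original, N=cursor N): 1 1 1 1 2 2 2 2 3 4 3 4 3 4
Index 8: author = 3

Answer: cursor 3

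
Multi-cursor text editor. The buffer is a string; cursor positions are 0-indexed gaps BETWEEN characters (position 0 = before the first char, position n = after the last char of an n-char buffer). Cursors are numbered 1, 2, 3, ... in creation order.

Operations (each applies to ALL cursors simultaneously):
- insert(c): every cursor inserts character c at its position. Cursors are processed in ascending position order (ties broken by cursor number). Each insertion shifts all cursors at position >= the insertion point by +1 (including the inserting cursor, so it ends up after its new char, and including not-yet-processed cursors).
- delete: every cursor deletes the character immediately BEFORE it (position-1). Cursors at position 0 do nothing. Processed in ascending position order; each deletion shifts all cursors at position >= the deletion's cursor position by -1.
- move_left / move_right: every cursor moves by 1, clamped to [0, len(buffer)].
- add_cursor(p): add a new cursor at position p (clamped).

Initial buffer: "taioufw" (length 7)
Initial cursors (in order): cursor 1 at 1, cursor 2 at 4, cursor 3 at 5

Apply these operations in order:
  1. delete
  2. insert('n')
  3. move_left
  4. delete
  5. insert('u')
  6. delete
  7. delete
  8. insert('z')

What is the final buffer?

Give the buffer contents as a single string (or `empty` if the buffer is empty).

After op 1 (delete): buffer="aifw" (len 4), cursors c1@0 c2@2 c3@2, authorship ....
After op 2 (insert('n')): buffer="nainnfw" (len 7), cursors c1@1 c2@5 c3@5, authorship 1..23..
After op 3 (move_left): buffer="nainnfw" (len 7), cursors c1@0 c2@4 c3@4, authorship 1..23..
After op 4 (delete): buffer="nanfw" (len 5), cursors c1@0 c2@2 c3@2, authorship 1.3..
After op 5 (insert('u')): buffer="unauunfw" (len 8), cursors c1@1 c2@5 c3@5, authorship 11.233..
After op 6 (delete): buffer="nanfw" (len 5), cursors c1@0 c2@2 c3@2, authorship 1.3..
After op 7 (delete): buffer="nfw" (len 3), cursors c1@0 c2@0 c3@0, authorship 3..
After op 8 (insert('z')): buffer="zzznfw" (len 6), cursors c1@3 c2@3 c3@3, authorship 1233..

Answer: zzznfw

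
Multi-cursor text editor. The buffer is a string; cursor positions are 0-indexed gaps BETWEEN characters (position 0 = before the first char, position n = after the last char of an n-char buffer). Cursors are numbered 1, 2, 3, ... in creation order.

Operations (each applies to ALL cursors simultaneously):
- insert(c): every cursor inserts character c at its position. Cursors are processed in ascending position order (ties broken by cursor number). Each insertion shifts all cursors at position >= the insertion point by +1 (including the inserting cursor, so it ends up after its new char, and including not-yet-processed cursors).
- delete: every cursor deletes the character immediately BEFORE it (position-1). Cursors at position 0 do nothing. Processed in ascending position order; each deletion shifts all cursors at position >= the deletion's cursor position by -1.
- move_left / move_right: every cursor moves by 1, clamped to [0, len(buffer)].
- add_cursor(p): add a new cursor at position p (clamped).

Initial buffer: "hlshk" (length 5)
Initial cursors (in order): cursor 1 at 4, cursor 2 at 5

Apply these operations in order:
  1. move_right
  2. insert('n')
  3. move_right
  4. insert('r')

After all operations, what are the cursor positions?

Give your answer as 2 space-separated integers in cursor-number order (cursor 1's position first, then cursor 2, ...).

After op 1 (move_right): buffer="hlshk" (len 5), cursors c1@5 c2@5, authorship .....
After op 2 (insert('n')): buffer="hlshknn" (len 7), cursors c1@7 c2@7, authorship .....12
After op 3 (move_right): buffer="hlshknn" (len 7), cursors c1@7 c2@7, authorship .....12
After op 4 (insert('r')): buffer="hlshknnrr" (len 9), cursors c1@9 c2@9, authorship .....1212

Answer: 9 9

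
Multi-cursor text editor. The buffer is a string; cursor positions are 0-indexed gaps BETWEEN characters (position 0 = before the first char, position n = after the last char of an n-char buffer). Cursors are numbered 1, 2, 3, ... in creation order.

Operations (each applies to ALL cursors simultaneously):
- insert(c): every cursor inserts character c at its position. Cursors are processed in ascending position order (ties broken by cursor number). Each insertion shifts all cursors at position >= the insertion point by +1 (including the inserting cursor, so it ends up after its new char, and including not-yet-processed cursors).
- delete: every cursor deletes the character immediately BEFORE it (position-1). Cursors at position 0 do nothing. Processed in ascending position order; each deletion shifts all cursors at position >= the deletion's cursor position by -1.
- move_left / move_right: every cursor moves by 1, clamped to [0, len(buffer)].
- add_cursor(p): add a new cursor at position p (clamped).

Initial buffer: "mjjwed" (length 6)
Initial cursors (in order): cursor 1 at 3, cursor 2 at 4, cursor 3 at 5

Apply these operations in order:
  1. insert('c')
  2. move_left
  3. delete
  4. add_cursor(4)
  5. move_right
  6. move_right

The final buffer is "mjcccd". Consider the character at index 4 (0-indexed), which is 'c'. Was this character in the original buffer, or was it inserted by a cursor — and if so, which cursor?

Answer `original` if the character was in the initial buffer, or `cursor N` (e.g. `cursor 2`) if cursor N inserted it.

After op 1 (insert('c')): buffer="mjjcwcecd" (len 9), cursors c1@4 c2@6 c3@8, authorship ...1.2.3.
After op 2 (move_left): buffer="mjjcwcecd" (len 9), cursors c1@3 c2@5 c3@7, authorship ...1.2.3.
After op 3 (delete): buffer="mjcccd" (len 6), cursors c1@2 c2@3 c3@4, authorship ..123.
After op 4 (add_cursor(4)): buffer="mjcccd" (len 6), cursors c1@2 c2@3 c3@4 c4@4, authorship ..123.
After op 5 (move_right): buffer="mjcccd" (len 6), cursors c1@3 c2@4 c3@5 c4@5, authorship ..123.
After op 6 (move_right): buffer="mjcccd" (len 6), cursors c1@4 c2@5 c3@6 c4@6, authorship ..123.
Authorship (.=original, N=cursor N): . . 1 2 3 .
Index 4: author = 3

Answer: cursor 3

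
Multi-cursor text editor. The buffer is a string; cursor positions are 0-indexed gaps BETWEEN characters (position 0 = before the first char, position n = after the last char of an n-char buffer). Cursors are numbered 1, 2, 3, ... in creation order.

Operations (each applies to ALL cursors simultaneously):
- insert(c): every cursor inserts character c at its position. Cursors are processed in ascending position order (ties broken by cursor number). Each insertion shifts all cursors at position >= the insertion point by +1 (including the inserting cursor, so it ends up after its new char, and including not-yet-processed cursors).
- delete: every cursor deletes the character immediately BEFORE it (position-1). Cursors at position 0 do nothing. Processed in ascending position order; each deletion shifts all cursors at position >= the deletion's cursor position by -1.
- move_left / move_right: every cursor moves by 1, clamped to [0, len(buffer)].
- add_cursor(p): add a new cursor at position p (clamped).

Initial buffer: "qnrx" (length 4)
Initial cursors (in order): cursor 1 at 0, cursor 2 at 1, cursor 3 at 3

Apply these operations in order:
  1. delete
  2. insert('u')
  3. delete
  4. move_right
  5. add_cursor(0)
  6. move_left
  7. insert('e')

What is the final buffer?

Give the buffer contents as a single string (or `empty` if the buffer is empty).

After op 1 (delete): buffer="nx" (len 2), cursors c1@0 c2@0 c3@1, authorship ..
After op 2 (insert('u')): buffer="uunux" (len 5), cursors c1@2 c2@2 c3@4, authorship 12.3.
After op 3 (delete): buffer="nx" (len 2), cursors c1@0 c2@0 c3@1, authorship ..
After op 4 (move_right): buffer="nx" (len 2), cursors c1@1 c2@1 c3@2, authorship ..
After op 5 (add_cursor(0)): buffer="nx" (len 2), cursors c4@0 c1@1 c2@1 c3@2, authorship ..
After op 6 (move_left): buffer="nx" (len 2), cursors c1@0 c2@0 c4@0 c3@1, authorship ..
After op 7 (insert('e')): buffer="eeenex" (len 6), cursors c1@3 c2@3 c4@3 c3@5, authorship 124.3.

Answer: eeenex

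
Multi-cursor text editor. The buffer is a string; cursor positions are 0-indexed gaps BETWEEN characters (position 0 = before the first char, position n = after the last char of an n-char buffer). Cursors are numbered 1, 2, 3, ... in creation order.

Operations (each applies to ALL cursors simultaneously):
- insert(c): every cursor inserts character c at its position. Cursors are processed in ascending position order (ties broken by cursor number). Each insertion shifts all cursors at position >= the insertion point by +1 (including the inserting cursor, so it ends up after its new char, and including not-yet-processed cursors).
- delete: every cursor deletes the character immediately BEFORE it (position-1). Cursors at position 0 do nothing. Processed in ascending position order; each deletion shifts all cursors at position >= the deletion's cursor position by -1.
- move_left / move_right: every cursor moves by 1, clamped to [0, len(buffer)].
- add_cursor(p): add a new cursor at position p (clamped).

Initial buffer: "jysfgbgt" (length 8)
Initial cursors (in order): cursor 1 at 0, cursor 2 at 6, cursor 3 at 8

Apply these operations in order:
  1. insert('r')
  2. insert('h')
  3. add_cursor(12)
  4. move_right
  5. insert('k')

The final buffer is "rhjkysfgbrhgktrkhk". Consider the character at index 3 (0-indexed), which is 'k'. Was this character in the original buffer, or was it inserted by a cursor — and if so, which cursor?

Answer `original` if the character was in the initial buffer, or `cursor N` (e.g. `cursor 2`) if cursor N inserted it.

Answer: cursor 1

Derivation:
After op 1 (insert('r')): buffer="rjysfgbrgtr" (len 11), cursors c1@1 c2@8 c3@11, authorship 1......2..3
After op 2 (insert('h')): buffer="rhjysfgbrhgtrh" (len 14), cursors c1@2 c2@10 c3@14, authorship 11......22..33
After op 3 (add_cursor(12)): buffer="rhjysfgbrhgtrh" (len 14), cursors c1@2 c2@10 c4@12 c3@14, authorship 11......22..33
After op 4 (move_right): buffer="rhjysfgbrhgtrh" (len 14), cursors c1@3 c2@11 c4@13 c3@14, authorship 11......22..33
After op 5 (insert('k')): buffer="rhjkysfgbrhgktrkhk" (len 18), cursors c1@4 c2@13 c4@16 c3@18, authorship 11.1.....22.2.3433
Authorship (.=original, N=cursor N): 1 1 . 1 . . . . . 2 2 . 2 . 3 4 3 3
Index 3: author = 1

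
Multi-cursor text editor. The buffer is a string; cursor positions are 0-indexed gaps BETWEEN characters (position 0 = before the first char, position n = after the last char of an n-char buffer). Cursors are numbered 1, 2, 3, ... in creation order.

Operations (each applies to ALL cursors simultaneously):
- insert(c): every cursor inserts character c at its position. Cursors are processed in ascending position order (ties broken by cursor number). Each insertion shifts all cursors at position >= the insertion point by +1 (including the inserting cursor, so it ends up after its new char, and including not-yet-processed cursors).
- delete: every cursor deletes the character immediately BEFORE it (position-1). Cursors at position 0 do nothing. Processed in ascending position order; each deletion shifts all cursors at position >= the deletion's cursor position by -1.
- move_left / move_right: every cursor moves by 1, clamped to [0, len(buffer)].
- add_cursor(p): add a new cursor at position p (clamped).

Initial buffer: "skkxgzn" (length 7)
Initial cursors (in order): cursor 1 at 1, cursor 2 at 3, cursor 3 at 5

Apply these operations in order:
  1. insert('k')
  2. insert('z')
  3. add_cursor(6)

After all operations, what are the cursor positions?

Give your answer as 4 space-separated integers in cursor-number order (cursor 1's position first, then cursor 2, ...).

Answer: 3 7 11 6

Derivation:
After op 1 (insert('k')): buffer="skkkkxgkzn" (len 10), cursors c1@2 c2@5 c3@8, authorship .1..2..3..
After op 2 (insert('z')): buffer="skzkkkzxgkzzn" (len 13), cursors c1@3 c2@7 c3@11, authorship .11..22..33..
After op 3 (add_cursor(6)): buffer="skzkkkzxgkzzn" (len 13), cursors c1@3 c4@6 c2@7 c3@11, authorship .11..22..33..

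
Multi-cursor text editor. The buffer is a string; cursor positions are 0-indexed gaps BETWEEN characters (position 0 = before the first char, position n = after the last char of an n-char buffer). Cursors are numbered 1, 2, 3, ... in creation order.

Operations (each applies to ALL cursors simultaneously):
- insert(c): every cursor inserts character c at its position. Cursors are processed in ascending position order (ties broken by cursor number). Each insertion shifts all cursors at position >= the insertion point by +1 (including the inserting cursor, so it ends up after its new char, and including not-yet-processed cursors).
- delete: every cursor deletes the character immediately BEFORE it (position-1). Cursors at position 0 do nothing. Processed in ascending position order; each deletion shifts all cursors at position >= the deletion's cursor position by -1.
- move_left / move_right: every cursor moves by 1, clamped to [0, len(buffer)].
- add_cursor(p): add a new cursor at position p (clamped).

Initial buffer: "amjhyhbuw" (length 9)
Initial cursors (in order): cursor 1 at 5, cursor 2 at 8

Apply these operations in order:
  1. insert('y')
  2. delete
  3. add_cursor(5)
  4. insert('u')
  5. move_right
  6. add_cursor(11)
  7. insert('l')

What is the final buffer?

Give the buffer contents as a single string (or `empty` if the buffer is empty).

Answer: amjhyuuhllbuulwl

Derivation:
After op 1 (insert('y')): buffer="amjhyyhbuyw" (len 11), cursors c1@6 c2@10, authorship .....1...2.
After op 2 (delete): buffer="amjhyhbuw" (len 9), cursors c1@5 c2@8, authorship .........
After op 3 (add_cursor(5)): buffer="amjhyhbuw" (len 9), cursors c1@5 c3@5 c2@8, authorship .........
After op 4 (insert('u')): buffer="amjhyuuhbuuw" (len 12), cursors c1@7 c3@7 c2@11, authorship .....13...2.
After op 5 (move_right): buffer="amjhyuuhbuuw" (len 12), cursors c1@8 c3@8 c2@12, authorship .....13...2.
After op 6 (add_cursor(11)): buffer="amjhyuuhbuuw" (len 12), cursors c1@8 c3@8 c4@11 c2@12, authorship .....13...2.
After op 7 (insert('l')): buffer="amjhyuuhllbuulwl" (len 16), cursors c1@10 c3@10 c4@14 c2@16, authorship .....13.13..24.2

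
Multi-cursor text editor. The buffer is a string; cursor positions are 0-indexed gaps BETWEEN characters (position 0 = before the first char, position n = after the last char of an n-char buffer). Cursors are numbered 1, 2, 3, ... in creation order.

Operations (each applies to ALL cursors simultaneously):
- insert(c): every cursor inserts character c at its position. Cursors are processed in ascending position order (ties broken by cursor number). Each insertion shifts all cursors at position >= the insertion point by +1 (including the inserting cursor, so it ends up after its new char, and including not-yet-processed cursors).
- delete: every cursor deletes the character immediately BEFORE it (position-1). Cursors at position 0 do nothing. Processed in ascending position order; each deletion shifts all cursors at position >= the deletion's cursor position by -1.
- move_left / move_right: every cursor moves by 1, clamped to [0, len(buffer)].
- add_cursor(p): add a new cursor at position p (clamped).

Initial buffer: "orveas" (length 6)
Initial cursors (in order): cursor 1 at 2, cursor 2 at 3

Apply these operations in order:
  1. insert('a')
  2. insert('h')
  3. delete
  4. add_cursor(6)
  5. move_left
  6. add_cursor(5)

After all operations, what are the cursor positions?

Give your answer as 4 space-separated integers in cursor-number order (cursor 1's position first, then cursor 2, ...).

Answer: 2 4 5 5

Derivation:
After op 1 (insert('a')): buffer="oravaeas" (len 8), cursors c1@3 c2@5, authorship ..1.2...
After op 2 (insert('h')): buffer="orahvaheas" (len 10), cursors c1@4 c2@7, authorship ..11.22...
After op 3 (delete): buffer="oravaeas" (len 8), cursors c1@3 c2@5, authorship ..1.2...
After op 4 (add_cursor(6)): buffer="oravaeas" (len 8), cursors c1@3 c2@5 c3@6, authorship ..1.2...
After op 5 (move_left): buffer="oravaeas" (len 8), cursors c1@2 c2@4 c3@5, authorship ..1.2...
After op 6 (add_cursor(5)): buffer="oravaeas" (len 8), cursors c1@2 c2@4 c3@5 c4@5, authorship ..1.2...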